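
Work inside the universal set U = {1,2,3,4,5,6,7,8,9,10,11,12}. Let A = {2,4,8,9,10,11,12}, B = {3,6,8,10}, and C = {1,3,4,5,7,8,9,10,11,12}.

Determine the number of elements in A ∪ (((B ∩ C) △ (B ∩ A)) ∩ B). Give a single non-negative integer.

B ∩ C = {3,8,10}
B ∩ A = {8,10}
(B ∩ C) △ (B ∩ A) = {3}
((B ∩ C) △ (B ∩ A)) ∩ B = {3}
A ∪ (((B ∩ C) △ (B ∩ A)) ∩ B) = {2,3,4,8,9,10,11,12}
|A ∪ (((B ∩ C) △ (B ∩ A)) ∩ B)| = 8

8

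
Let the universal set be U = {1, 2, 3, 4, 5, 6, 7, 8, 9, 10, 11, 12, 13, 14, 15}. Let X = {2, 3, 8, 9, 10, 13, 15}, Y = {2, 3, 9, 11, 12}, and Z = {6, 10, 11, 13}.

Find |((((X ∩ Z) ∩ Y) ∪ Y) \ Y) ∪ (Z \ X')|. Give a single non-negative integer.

2

X ∩ Z = {10, 13}
(X ∩ Z) ∩ Y = {}
((X ∩ Z) ∩ Y) ∪ Y = {2, 3, 9, 11, 12}
(((X ∩ Z) ∩ Y) ∪ Y) \ Y = {}
X' = {1, 4, 5, 6, 7, 11, 12, 14}
Z \ X' = {10, 13}
((((X ∩ Z) ∩ Y) ∪ Y) \ Y) ∪ (Z \ X') = {10, 13}
|((((X ∩ Z) ∩ Y) ∪ Y) \ Y) ∪ (Z \ X')| = 2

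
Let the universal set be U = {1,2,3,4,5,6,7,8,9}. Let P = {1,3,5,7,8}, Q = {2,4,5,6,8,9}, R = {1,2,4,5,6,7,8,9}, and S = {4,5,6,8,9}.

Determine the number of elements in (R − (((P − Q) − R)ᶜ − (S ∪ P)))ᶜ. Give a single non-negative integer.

2

P − Q = {1,3,7}
(P − Q) − R = {3}
((P − Q) − R)ᶜ = {1,2,4,5,6,7,8,9}
S ∪ P = {1,3,4,5,6,7,8,9}
((P − Q) − R)ᶜ − (S ∪ P) = {2}
R − (((P − Q) − R)ᶜ − (S ∪ P)) = {1,4,5,6,7,8,9}
(R − (((P − Q) − R)ᶜ − (S ∪ P)))ᶜ = {2,3}
|(R − (((P − Q) − R)ᶜ − (S ∪ P)))ᶜ| = 2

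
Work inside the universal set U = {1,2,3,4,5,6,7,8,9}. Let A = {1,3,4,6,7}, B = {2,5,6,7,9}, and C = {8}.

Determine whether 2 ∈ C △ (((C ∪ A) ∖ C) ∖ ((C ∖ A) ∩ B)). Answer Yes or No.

No

2 ∉ C and 2 ∉ A, so 2 ∉ C ∪ A
2 ∉ (C ∪ A) and 2 ∉ C, so 2 ∉ (C ∪ A) ∖ C
2 ∉ C and 2 ∉ A, so 2 ∉ C ∖ A
2 ∉ (C ∖ A) and 2 ∈ B, so 2 ∉ (C ∖ A) ∩ B
2 ∉ ((C ∪ A) ∖ C) and 2 ∉ ((C ∖ A) ∩ B), so 2 ∉ ((C ∪ A) ∖ C) ∖ ((C ∖ A) ∩ B)
2 ∉ C and 2 ∉ (((C ∪ A) ∖ C) ∖ ((C ∖ A) ∩ B)), so 2 ∉ C △ (((C ∪ A) ∖ C) ∖ ((C ∖ A) ∩ B))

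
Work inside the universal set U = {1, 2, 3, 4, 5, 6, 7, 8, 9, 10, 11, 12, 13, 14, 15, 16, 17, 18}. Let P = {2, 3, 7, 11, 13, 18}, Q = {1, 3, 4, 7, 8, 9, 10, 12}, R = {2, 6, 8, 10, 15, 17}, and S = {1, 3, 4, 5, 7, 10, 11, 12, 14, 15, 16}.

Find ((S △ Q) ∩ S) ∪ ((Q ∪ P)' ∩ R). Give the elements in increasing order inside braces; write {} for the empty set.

S △ Q = {5, 8, 9, 11, 14, 15, 16}
(S △ Q) ∩ S = {5, 11, 14, 15, 16}
Q ∪ P = {1, 2, 3, 4, 7, 8, 9, 10, 11, 12, 13, 18}
(Q ∪ P)' = {5, 6, 14, 15, 16, 17}
(Q ∪ P)' ∩ R = {6, 15, 17}
((S △ Q) ∩ S) ∪ ((Q ∪ P)' ∩ R) = {5, 6, 11, 14, 15, 16, 17}

{5, 6, 11, 14, 15, 16, 17}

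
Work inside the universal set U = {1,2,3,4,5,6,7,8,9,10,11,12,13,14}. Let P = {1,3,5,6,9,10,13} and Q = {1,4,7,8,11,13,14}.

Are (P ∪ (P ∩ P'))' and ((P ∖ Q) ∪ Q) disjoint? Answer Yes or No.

P' = {2,4,7,8,11,12,14}
P ∩ P' = {}
P ∪ (P ∩ P') = {1,3,5,6,9,10,13}
(P ∪ (P ∩ P'))' = {2,4,7,8,11,12,14}
P ∖ Q = {3,5,6,9,10}
(P ∖ Q) ∪ Q = {1,3,4,5,6,7,8,9,10,11,13,14}
4 lies in both, so they are not disjoint.

No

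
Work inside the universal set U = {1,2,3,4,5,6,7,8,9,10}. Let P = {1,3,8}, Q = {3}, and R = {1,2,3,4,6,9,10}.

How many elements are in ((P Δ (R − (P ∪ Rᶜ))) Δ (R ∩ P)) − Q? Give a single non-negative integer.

6

Rᶜ = {5,7,8}
P ∪ Rᶜ = {1,3,5,7,8}
R − (P ∪ Rᶜ) = {2,4,6,9,10}
P Δ (R − (P ∪ Rᶜ)) = {1,2,3,4,6,8,9,10}
R ∩ P = {1,3}
(P Δ (R − (P ∪ Rᶜ))) Δ (R ∩ P) = {2,4,6,8,9,10}
((P Δ (R − (P ∪ Rᶜ))) Δ (R ∩ P)) − Q = {2,4,6,8,9,10}
|((P Δ (R − (P ∪ Rᶜ))) Δ (R ∩ P)) − Q| = 6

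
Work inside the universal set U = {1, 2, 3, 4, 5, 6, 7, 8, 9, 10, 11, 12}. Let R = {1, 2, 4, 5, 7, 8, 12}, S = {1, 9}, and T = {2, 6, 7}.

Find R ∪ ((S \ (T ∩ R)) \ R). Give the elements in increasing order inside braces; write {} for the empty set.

{1, 2, 4, 5, 7, 8, 9, 12}

T ∩ R = {2, 7}
S \ (T ∩ R) = {1, 9}
(S \ (T ∩ R)) \ R = {9}
R ∪ ((S \ (T ∩ R)) \ R) = {1, 2, 4, 5, 7, 8, 9, 12}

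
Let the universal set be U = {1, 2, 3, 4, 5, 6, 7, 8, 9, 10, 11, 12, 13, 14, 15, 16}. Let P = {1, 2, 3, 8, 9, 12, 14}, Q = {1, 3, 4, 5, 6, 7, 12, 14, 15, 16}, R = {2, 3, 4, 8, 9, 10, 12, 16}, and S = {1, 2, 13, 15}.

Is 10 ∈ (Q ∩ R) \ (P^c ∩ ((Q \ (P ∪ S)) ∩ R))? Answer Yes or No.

No

10 ∉ Q and 10 ∈ R, so 10 ∉ Q ∩ R
10 ∉ P, so 10 ∈ P^c
10 ∉ P and 10 ∉ S, so 10 ∉ P ∪ S
10 ∉ Q and 10 ∉ (P ∪ S), so 10 ∉ Q \ (P ∪ S)
10 ∉ (Q \ (P ∪ S)) and 10 ∈ R, so 10 ∉ (Q \ (P ∪ S)) ∩ R
10 ∈ P^c and 10 ∉ ((Q \ (P ∪ S)) ∩ R), so 10 ∉ P^c ∩ ((Q \ (P ∪ S)) ∩ R)
10 ∉ (Q ∩ R) and 10 ∉ (P^c ∩ ((Q \ (P ∪ S)) ∩ R)), so 10 ∉ (Q ∩ R) \ (P^c ∩ ((Q \ (P ∪ S)) ∩ R))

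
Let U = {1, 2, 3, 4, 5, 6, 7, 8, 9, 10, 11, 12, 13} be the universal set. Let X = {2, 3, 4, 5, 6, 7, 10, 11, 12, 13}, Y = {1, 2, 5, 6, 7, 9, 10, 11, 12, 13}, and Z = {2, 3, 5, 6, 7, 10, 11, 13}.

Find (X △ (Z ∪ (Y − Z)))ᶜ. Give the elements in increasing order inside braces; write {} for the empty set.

{2, 3, 5, 6, 7, 8, 10, 11, 12, 13}

Y − Z = {1, 9, 12}
Z ∪ (Y − Z) = {1, 2, 3, 5, 6, 7, 9, 10, 11, 12, 13}
X △ (Z ∪ (Y − Z)) = {1, 4, 9}
(X △ (Z ∪ (Y − Z)))ᶜ = {2, 3, 5, 6, 7, 8, 10, 11, 12, 13}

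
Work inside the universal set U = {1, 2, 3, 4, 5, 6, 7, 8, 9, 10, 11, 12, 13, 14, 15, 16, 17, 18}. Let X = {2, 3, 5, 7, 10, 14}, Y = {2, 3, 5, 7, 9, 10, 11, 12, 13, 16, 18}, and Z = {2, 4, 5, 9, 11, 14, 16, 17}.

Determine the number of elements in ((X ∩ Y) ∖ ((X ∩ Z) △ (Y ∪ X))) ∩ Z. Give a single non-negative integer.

2

X ∩ Y = {2, 3, 5, 7, 10}
X ∩ Z = {2, 5, 14}
Y ∪ X = {2, 3, 5, 7, 9, 10, 11, 12, 13, 14, 16, 18}
(X ∩ Z) △ (Y ∪ X) = {3, 7, 9, 10, 11, 12, 13, 16, 18}
(X ∩ Y) ∖ ((X ∩ Z) △ (Y ∪ X)) = {2, 5}
((X ∩ Y) ∖ ((X ∩ Z) △ (Y ∪ X))) ∩ Z = {2, 5}
|((X ∩ Y) ∖ ((X ∩ Z) △ (Y ∪ X))) ∩ Z| = 2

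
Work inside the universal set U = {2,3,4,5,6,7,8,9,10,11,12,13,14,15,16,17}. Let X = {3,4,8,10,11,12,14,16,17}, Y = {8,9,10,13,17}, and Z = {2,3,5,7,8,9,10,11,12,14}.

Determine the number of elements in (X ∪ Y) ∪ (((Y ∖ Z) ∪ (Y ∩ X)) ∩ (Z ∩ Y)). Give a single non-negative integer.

11

X ∪ Y = {3,4,8,9,10,11,12,13,14,16,17}
Y ∖ Z = {13,17}
Y ∩ X = {8,10,17}
(Y ∖ Z) ∪ (Y ∩ X) = {8,10,13,17}
Z ∩ Y = {8,9,10}
((Y ∖ Z) ∪ (Y ∩ X)) ∩ (Z ∩ Y) = {8,10}
(X ∪ Y) ∪ (((Y ∖ Z) ∪ (Y ∩ X)) ∩ (Z ∩ Y)) = {3,4,8,9,10,11,12,13,14,16,17}
|(X ∪ Y) ∪ (((Y ∖ Z) ∪ (Y ∩ X)) ∩ (Z ∩ Y))| = 11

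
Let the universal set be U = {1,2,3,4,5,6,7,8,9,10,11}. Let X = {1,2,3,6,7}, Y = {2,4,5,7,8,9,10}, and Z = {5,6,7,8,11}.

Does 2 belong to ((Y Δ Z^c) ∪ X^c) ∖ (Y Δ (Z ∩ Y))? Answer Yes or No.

No

2 ∉ Z, so 2 ∈ Z^c
2 ∈ Y and 2 ∈ Z^c, so 2 ∉ Y Δ Z^c
2 ∈ X, so 2 ∉ X^c
2 ∉ (Y Δ Z^c) and 2 ∉ X^c, so 2 ∉ (Y Δ Z^c) ∪ X^c
2 ∉ Z and 2 ∈ Y, so 2 ∉ Z ∩ Y
2 ∈ Y and 2 ∉ (Z ∩ Y), so 2 ∈ Y Δ (Z ∩ Y)
2 ∉ ((Y Δ Z^c) ∪ X^c) and 2 ∈ (Y Δ (Z ∩ Y)), so 2 ∉ ((Y Δ Z^c) ∪ X^c) ∖ (Y Δ (Z ∩ Y))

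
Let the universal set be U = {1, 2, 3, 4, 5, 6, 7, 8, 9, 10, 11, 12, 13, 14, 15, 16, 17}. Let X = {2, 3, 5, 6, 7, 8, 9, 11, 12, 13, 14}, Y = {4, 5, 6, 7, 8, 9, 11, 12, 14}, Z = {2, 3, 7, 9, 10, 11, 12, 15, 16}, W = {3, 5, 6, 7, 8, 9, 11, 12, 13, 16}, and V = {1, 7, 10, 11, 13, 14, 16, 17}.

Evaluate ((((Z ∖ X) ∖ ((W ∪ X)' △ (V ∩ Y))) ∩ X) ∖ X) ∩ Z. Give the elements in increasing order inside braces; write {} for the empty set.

Z ∖ X = {10, 15, 16}
W ∪ X = {2, 3, 5, 6, 7, 8, 9, 11, 12, 13, 14, 16}
(W ∪ X)' = {1, 4, 10, 15, 17}
V ∩ Y = {7, 11, 14}
(W ∪ X)' △ (V ∩ Y) = {1, 4, 7, 10, 11, 14, 15, 17}
(Z ∖ X) ∖ ((W ∪ X)' △ (V ∩ Y)) = {16}
((Z ∖ X) ∖ ((W ∪ X)' △ (V ∩ Y))) ∩ X = {}
(((Z ∖ X) ∖ ((W ∪ X)' △ (V ∩ Y))) ∩ X) ∖ X = {}
((((Z ∖ X) ∖ ((W ∪ X)' △ (V ∩ Y))) ∩ X) ∖ X) ∩ Z = {}

{}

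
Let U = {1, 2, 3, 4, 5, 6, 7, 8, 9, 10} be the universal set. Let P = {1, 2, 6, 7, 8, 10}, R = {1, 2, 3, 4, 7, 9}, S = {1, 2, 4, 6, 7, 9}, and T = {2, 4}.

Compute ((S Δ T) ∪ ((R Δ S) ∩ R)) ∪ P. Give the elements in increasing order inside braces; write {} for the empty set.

{1, 2, 3, 6, 7, 8, 9, 10}

S Δ T = {1, 6, 7, 9}
R Δ S = {3, 6}
(R Δ S) ∩ R = {3}
(S Δ T) ∪ ((R Δ S) ∩ R) = {1, 3, 6, 7, 9}
((S Δ T) ∪ ((R Δ S) ∩ R)) ∪ P = {1, 2, 3, 6, 7, 8, 9, 10}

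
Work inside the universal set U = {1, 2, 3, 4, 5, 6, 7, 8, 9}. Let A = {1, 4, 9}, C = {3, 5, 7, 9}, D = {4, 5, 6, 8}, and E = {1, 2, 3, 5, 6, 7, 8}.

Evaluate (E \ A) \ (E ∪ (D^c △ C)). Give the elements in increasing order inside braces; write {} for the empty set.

{}

E \ A = {2, 3, 5, 6, 7, 8}
D^c = {1, 2, 3, 7, 9}
D^c △ C = {1, 2, 5}
E ∪ (D^c △ C) = {1, 2, 3, 5, 6, 7, 8}
(E \ A) \ (E ∪ (D^c △ C)) = {}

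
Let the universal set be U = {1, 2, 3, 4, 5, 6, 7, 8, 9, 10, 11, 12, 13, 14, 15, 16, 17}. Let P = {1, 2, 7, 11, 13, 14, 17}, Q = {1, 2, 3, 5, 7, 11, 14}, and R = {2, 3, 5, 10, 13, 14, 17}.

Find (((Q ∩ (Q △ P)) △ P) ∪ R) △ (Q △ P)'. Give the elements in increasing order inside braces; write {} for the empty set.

{3, 4, 5, 6, 8, 9, 12, 13, 15, 16, 17}

Q △ P = {3, 5, 13, 17}
Q ∩ (Q △ P) = {3, 5}
(Q ∩ (Q △ P)) △ P = {1, 2, 3, 5, 7, 11, 13, 14, 17}
((Q ∩ (Q △ P)) △ P) ∪ R = {1, 2, 3, 5, 7, 10, 11, 13, 14, 17}
(Q △ P)' = {1, 2, 4, 6, 7, 8, 9, 10, 11, 12, 14, 15, 16}
(((Q ∩ (Q △ P)) △ P) ∪ R) △ (Q △ P)' = {3, 4, 5, 6, 8, 9, 12, 13, 15, 16, 17}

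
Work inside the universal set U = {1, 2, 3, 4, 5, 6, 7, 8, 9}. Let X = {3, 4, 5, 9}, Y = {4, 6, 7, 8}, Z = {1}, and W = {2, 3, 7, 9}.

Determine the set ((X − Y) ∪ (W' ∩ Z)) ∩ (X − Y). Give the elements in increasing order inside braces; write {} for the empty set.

X − Y = {3, 5, 9}
W' = {1, 4, 5, 6, 8}
W' ∩ Z = {1}
(X − Y) ∪ (W' ∩ Z) = {1, 3, 5, 9}
((X − Y) ∪ (W' ∩ Z)) ∩ (X − Y) = {3, 5, 9}

{3, 5, 9}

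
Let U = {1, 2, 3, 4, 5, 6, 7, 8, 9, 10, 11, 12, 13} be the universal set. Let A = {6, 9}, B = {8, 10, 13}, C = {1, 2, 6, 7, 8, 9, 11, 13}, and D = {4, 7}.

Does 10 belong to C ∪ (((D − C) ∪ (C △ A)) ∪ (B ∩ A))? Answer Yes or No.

10 ∉ D and 10 ∉ C, so 10 ∉ D − C
10 ∉ C and 10 ∉ A, so 10 ∉ C △ A
10 ∉ (D − C) and 10 ∉ (C △ A), so 10 ∉ (D − C) ∪ (C △ A)
10 ∈ B and 10 ∉ A, so 10 ∉ B ∩ A
10 ∉ ((D − C) ∪ (C △ A)) and 10 ∉ (B ∩ A), so 10 ∉ ((D − C) ∪ (C △ A)) ∪ (B ∩ A)
10 ∉ C and 10 ∉ (((D − C) ∪ (C △ A)) ∪ (B ∩ A)), so 10 ∉ C ∪ (((D − C) ∪ (C △ A)) ∪ (B ∩ A))

No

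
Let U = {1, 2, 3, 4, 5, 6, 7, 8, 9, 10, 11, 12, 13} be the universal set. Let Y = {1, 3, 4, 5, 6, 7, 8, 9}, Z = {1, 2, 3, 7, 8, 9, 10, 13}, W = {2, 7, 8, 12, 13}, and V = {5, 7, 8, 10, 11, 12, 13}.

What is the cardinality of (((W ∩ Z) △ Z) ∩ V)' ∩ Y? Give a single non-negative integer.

W ∩ Z = {2, 7, 8, 13}
(W ∩ Z) △ Z = {1, 3, 9, 10}
((W ∩ Z) △ Z) ∩ V = {10}
(((W ∩ Z) △ Z) ∩ V)' = {1, 2, 3, 4, 5, 6, 7, 8, 9, 11, 12, 13}
(((W ∩ Z) △ Z) ∩ V)' ∩ Y = {1, 3, 4, 5, 6, 7, 8, 9}
|(((W ∩ Z) △ Z) ∩ V)' ∩ Y| = 8

8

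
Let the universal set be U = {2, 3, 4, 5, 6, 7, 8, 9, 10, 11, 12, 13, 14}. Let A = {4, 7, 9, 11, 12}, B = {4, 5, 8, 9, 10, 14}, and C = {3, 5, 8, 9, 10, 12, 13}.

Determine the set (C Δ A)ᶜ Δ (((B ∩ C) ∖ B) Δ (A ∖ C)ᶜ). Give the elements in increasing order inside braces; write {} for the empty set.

{3, 5, 8, 10, 13}

C Δ A = {3, 4, 5, 7, 8, 10, 11, 13}
(C Δ A)ᶜ = {2, 6, 9, 12, 14}
B ∩ C = {5, 8, 9, 10}
(B ∩ C) ∖ B = {}
A ∖ C = {4, 7, 11}
(A ∖ C)ᶜ = {2, 3, 5, 6, 8, 9, 10, 12, 13, 14}
((B ∩ C) ∖ B) Δ (A ∖ C)ᶜ = {2, 3, 5, 6, 8, 9, 10, 12, 13, 14}
(C Δ A)ᶜ Δ (((B ∩ C) ∖ B) Δ (A ∖ C)ᶜ) = {3, 5, 8, 10, 13}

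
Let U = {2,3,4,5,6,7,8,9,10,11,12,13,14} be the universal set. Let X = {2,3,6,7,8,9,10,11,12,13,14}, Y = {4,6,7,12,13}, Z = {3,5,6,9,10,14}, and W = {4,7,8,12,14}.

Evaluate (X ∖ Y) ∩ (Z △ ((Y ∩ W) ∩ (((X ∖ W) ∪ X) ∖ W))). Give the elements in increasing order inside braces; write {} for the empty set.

X ∖ Y = {2,3,8,9,10,11,14}
Y ∩ W = {4,7,12}
X ∖ W = {2,3,6,9,10,11,13}
(X ∖ W) ∪ X = {2,3,6,7,8,9,10,11,12,13,14}
((X ∖ W) ∪ X) ∖ W = {2,3,6,9,10,11,13}
(Y ∩ W) ∩ (((X ∖ W) ∪ X) ∖ W) = {}
Z △ ((Y ∩ W) ∩ (((X ∖ W) ∪ X) ∖ W)) = {3,5,6,9,10,14}
(X ∖ Y) ∩ (Z △ ((Y ∩ W) ∩ (((X ∖ W) ∪ X) ∖ W))) = {3,9,10,14}

{3,9,10,14}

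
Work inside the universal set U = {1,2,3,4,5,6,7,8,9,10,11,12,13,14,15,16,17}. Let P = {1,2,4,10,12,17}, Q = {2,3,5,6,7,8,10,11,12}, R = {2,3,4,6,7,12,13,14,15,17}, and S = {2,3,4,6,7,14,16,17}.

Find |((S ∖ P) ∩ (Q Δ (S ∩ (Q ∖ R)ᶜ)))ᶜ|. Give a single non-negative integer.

15

S ∖ P = {3,6,7,14,16}
Q ∖ R = {5,8,10,11}
(Q ∖ R)ᶜ = {1,2,3,4,6,7,9,12,13,14,15,16,17}
S ∩ (Q ∖ R)ᶜ = {2,3,4,6,7,14,16,17}
Q Δ (S ∩ (Q ∖ R)ᶜ) = {4,5,8,10,11,12,14,16,17}
(S ∖ P) ∩ (Q Δ (S ∩ (Q ∖ R)ᶜ)) = {14,16}
((S ∖ P) ∩ (Q Δ (S ∩ (Q ∖ R)ᶜ)))ᶜ = {1,2,3,4,5,6,7,8,9,10,11,12,13,15,17}
|((S ∖ P) ∩ (Q Δ (S ∩ (Q ∖ R)ᶜ)))ᶜ| = 15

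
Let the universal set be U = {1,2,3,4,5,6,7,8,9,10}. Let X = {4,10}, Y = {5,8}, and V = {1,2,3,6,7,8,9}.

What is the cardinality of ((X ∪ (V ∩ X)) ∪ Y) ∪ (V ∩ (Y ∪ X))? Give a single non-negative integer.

4

V ∩ X = {}
X ∪ (V ∩ X) = {4,10}
(X ∪ (V ∩ X)) ∪ Y = {4,5,8,10}
Y ∪ X = {4,5,8,10}
V ∩ (Y ∪ X) = {8}
((X ∪ (V ∩ X)) ∪ Y) ∪ (V ∩ (Y ∪ X)) = {4,5,8,10}
|((X ∪ (V ∩ X)) ∪ Y) ∪ (V ∩ (Y ∪ X))| = 4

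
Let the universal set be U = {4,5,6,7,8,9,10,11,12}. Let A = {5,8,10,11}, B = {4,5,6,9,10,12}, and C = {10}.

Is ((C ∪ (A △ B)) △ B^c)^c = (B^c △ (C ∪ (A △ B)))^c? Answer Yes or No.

Yes

A △ B = {4,6,8,9,11,12}
C ∪ (A △ B) = {4,6,8,9,10,11,12}
B^c = {7,8,11}
(C ∪ (A △ B)) △ B^c = {4,6,7,9,10,12}
((C ∪ (A △ B)) △ B^c)^c = {5,8,11}
B^c △ (C ∪ (A △ B)) = {4,6,7,9,10,12}
(B^c △ (C ∪ (A △ B)))^c = {5,8,11}
Both equal {5,8,11}, so ((C ∪ (A △ B)) △ B^c)^c = (B^c △ (C ∪ (A △ B)))^c.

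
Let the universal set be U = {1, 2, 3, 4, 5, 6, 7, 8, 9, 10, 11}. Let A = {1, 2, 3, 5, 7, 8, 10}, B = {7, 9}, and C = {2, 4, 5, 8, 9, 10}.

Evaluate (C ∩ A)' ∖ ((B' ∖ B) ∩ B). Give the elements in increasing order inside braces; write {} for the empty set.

{1, 3, 4, 6, 7, 9, 11}

C ∩ A = {2, 5, 8, 10}
(C ∩ A)' = {1, 3, 4, 6, 7, 9, 11}
B' = {1, 2, 3, 4, 5, 6, 8, 10, 11}
B' ∖ B = {1, 2, 3, 4, 5, 6, 8, 10, 11}
(B' ∖ B) ∩ B = {}
(C ∩ A)' ∖ ((B' ∖ B) ∩ B) = {1, 3, 4, 6, 7, 9, 11}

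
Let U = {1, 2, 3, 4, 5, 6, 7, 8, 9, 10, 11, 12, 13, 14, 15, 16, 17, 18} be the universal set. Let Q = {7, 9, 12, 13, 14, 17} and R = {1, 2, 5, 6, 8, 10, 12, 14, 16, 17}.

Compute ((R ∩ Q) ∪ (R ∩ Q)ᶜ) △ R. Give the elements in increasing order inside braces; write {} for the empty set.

{3, 4, 7, 9, 11, 13, 15, 18}

R ∩ Q = {12, 14, 17}
(R ∩ Q)ᶜ = {1, 2, 3, 4, 5, 6, 7, 8, 9, 10, 11, 13, 15, 16, 18}
(R ∩ Q) ∪ (R ∩ Q)ᶜ = {1, 2, 3, 4, 5, 6, 7, 8, 9, 10, 11, 12, 13, 14, 15, 16, 17, 18}
((R ∩ Q) ∪ (R ∩ Q)ᶜ) △ R = {3, 4, 7, 9, 11, 13, 15, 18}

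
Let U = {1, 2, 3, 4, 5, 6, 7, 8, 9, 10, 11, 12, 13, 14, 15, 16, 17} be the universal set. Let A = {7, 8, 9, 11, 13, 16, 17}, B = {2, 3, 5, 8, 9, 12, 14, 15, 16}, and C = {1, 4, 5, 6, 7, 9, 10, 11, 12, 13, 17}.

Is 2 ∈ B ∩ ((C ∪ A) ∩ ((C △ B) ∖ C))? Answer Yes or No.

No

2 ∉ C and 2 ∉ A, so 2 ∉ C ∪ A
2 ∉ C and 2 ∈ B, so 2 ∈ C △ B
2 ∈ (C △ B) and 2 ∉ C, so 2 ∈ (C △ B) ∖ C
2 ∉ (C ∪ A) and 2 ∈ ((C △ B) ∖ C), so 2 ∉ (C ∪ A) ∩ ((C △ B) ∖ C)
2 ∈ B and 2 ∉ ((C ∪ A) ∩ ((C △ B) ∖ C)), so 2 ∉ B ∩ ((C ∪ A) ∩ ((C △ B) ∖ C))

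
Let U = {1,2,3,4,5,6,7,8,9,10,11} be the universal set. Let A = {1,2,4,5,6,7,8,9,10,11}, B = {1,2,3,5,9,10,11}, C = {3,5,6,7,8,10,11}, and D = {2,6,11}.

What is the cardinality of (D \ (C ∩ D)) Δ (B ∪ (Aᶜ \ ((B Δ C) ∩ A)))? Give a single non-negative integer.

6

C ∩ D = {6,11}
D \ (C ∩ D) = {2}
Aᶜ = {3}
B Δ C = {1,2,6,7,8,9}
(B Δ C) ∩ A = {1,2,6,7,8,9}
Aᶜ \ ((B Δ C) ∩ A) = {3}
B ∪ (Aᶜ \ ((B Δ C) ∩ A)) = {1,2,3,5,9,10,11}
(D \ (C ∩ D)) Δ (B ∪ (Aᶜ \ ((B Δ C) ∩ A))) = {1,3,5,9,10,11}
|(D \ (C ∩ D)) Δ (B ∪ (Aᶜ \ ((B Δ C) ∩ A)))| = 6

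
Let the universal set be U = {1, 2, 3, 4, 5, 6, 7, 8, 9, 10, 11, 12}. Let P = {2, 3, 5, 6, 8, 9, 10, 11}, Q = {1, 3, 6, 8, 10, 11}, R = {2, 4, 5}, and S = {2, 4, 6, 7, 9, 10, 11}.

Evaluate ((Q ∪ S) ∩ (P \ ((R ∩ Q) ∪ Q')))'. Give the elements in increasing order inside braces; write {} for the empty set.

{1, 2, 4, 5, 7, 9, 12}

Q ∪ S = {1, 2, 3, 4, 6, 7, 8, 9, 10, 11}
R ∩ Q = {}
Q' = {2, 4, 5, 7, 9, 12}
(R ∩ Q) ∪ Q' = {2, 4, 5, 7, 9, 12}
P \ ((R ∩ Q) ∪ Q') = {3, 6, 8, 10, 11}
(Q ∪ S) ∩ (P \ ((R ∩ Q) ∪ Q')) = {3, 6, 8, 10, 11}
((Q ∪ S) ∩ (P \ ((R ∩ Q) ∪ Q')))' = {1, 2, 4, 5, 7, 9, 12}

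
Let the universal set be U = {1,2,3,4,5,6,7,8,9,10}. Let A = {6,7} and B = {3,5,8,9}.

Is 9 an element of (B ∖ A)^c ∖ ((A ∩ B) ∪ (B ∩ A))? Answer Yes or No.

No

9 ∈ B and 9 ∉ A, so 9 ∈ B ∖ A
9 ∉ (B ∖ A)^c since 9 ∈ (B ∖ A)
9 ∉ A and 9 ∈ B, so 9 ∉ A ∩ B
9 ∈ B and 9 ∉ A, so 9 ∉ B ∩ A
9 ∉ (A ∩ B) and 9 ∉ (B ∩ A), so 9 ∉ (A ∩ B) ∪ (B ∩ A)
9 ∉ (B ∖ A)^c and 9 ∉ ((A ∩ B) ∪ (B ∩ A)), so 9 ∉ (B ∖ A)^c ∖ ((A ∩ B) ∪ (B ∩ A))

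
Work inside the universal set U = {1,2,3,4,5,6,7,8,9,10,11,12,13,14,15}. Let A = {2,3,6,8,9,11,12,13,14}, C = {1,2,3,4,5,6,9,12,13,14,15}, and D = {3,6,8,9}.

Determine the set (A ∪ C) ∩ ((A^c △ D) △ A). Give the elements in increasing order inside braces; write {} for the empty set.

A ∪ C = {1,2,3,4,5,6,8,9,11,12,13,14,15}
A^c = {1,4,5,7,10,15}
A^c △ D = {1,3,4,5,6,7,8,9,10,15}
(A^c △ D) △ A = {1,2,4,5,7,10,11,12,13,14,15}
(A ∪ C) ∩ ((A^c △ D) △ A) = {1,2,4,5,11,12,13,14,15}

{1,2,4,5,11,12,13,14,15}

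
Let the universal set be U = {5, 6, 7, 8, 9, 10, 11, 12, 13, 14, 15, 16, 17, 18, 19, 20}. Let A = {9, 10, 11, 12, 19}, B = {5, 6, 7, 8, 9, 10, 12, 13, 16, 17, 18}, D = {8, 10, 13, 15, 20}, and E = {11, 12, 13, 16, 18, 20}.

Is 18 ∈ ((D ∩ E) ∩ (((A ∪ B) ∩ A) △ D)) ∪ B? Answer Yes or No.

Yes

18 ∉ D and 18 ∈ E, so 18 ∉ D ∩ E
18 ∉ A and 18 ∈ B, so 18 ∈ A ∪ B
18 ∈ (A ∪ B) and 18 ∉ A, so 18 ∉ (A ∪ B) ∩ A
18 ∉ ((A ∪ B) ∩ A) and 18 ∉ D, so 18 ∉ ((A ∪ B) ∩ A) △ D
18 ∉ (D ∩ E) and 18 ∉ (((A ∪ B) ∩ A) △ D), so 18 ∉ (D ∩ E) ∩ (((A ∪ B) ∩ A) △ D)
18 ∉ ((D ∩ E) ∩ (((A ∪ B) ∩ A) △ D)) and 18 ∈ B, so 18 ∈ ((D ∩ E) ∩ (((A ∪ B) ∩ A) △ D)) ∪ B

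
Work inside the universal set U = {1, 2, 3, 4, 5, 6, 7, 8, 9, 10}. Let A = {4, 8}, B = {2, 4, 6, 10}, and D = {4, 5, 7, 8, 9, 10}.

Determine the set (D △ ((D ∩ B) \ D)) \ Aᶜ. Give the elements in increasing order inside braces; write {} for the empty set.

{4, 8}

D ∩ B = {4, 10}
(D ∩ B) \ D = {}
D △ ((D ∩ B) \ D) = {4, 5, 7, 8, 9, 10}
Aᶜ = {1, 2, 3, 5, 6, 7, 9, 10}
(D △ ((D ∩ B) \ D)) \ Aᶜ = {4, 8}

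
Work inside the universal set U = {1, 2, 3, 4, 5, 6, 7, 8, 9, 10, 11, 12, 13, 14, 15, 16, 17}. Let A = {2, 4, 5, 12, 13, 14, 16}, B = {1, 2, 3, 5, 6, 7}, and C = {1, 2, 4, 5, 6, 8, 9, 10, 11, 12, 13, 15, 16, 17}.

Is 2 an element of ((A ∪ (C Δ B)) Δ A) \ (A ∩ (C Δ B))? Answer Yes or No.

2 ∈ C and 2 ∈ B, so 2 ∉ C Δ B
2 ∈ A and 2 ∉ (C Δ B), so 2 ∈ A ∪ (C Δ B)
2 ∈ (A ∪ (C Δ B)) and 2 ∈ A, so 2 ∉ (A ∪ (C Δ B)) Δ A
2 ∈ C and 2 ∈ B, so 2 ∉ C Δ B
2 ∈ A and 2 ∉ (C Δ B), so 2 ∉ A ∩ (C Δ B)
2 ∉ ((A ∪ (C Δ B)) Δ A) and 2 ∉ (A ∩ (C Δ B)), so 2 ∉ ((A ∪ (C Δ B)) Δ A) \ (A ∩ (C Δ B))

No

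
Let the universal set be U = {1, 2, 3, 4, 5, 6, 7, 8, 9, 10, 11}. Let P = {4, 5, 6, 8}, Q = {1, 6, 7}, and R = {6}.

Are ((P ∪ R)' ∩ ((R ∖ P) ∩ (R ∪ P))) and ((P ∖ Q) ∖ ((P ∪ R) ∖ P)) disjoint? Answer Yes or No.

P ∪ R = {4, 5, 6, 8}
(P ∪ R)' = {1, 2, 3, 7, 9, 10, 11}
R ∖ P = {}
R ∪ P = {4, 5, 6, 8}
(R ∖ P) ∩ (R ∪ P) = {}
(P ∪ R)' ∩ ((R ∖ P) ∩ (R ∪ P)) = {}
P ∖ Q = {4, 5, 8}
(P ∪ R) ∖ P = {}
(P ∖ Q) ∖ ((P ∪ R) ∖ P) = {4, 5, 8}
{} and {4, 5, 8} share no elements.

Yes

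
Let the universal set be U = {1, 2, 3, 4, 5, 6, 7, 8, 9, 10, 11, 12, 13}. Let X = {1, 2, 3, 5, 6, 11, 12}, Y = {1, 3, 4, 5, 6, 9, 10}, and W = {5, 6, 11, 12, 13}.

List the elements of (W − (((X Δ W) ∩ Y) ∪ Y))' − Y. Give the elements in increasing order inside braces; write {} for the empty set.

{2, 7, 8}

X Δ W = {1, 2, 3, 13}
(X Δ W) ∩ Y = {1, 3}
((X Δ W) ∩ Y) ∪ Y = {1, 3, 4, 5, 6, 9, 10}
W − (((X Δ W) ∩ Y) ∪ Y) = {11, 12, 13}
(W − (((X Δ W) ∩ Y) ∪ Y))' = {1, 2, 3, 4, 5, 6, 7, 8, 9, 10}
(W − (((X Δ W) ∩ Y) ∪ Y))' − Y = {2, 7, 8}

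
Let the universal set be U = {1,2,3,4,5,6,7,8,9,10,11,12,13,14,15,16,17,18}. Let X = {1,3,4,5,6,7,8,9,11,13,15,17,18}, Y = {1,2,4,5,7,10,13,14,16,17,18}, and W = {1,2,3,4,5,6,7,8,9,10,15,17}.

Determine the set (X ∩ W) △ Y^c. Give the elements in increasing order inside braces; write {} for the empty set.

{1,4,5,7,11,12,17}

X ∩ W = {1,3,4,5,6,7,8,9,15,17}
Y^c = {3,6,8,9,11,12,15}
(X ∩ W) △ Y^c = {1,4,5,7,11,12,17}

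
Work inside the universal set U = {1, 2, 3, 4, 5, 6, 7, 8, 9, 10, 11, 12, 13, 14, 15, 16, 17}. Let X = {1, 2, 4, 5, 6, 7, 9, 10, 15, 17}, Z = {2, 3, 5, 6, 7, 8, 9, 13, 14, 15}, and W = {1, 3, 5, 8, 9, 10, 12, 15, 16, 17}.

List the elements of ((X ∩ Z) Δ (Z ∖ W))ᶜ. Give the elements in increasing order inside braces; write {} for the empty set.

{1, 2, 3, 4, 6, 7, 8, 10, 11, 12, 16, 17}

X ∩ Z = {2, 5, 6, 7, 9, 15}
Z ∖ W = {2, 6, 7, 13, 14}
(X ∩ Z) Δ (Z ∖ W) = {5, 9, 13, 14, 15}
((X ∩ Z) Δ (Z ∖ W))ᶜ = {1, 2, 3, 4, 6, 7, 8, 10, 11, 12, 16, 17}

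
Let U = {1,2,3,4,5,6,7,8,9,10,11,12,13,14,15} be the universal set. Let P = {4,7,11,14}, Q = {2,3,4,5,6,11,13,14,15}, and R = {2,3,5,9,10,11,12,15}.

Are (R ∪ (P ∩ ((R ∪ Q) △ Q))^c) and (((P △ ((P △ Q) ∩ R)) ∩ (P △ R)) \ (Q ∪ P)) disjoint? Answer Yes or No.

Yes

R ∪ Q = {2,3,4,5,6,9,10,11,12,13,14,15}
(R ∪ Q) △ Q = {9,10,12}
P ∩ ((R ∪ Q) △ Q) = {}
(P ∩ ((R ∪ Q) △ Q))^c = {1,2,3,4,5,6,7,8,9,10,11,12,13,14,15}
R ∪ (P ∩ ((R ∪ Q) △ Q))^c = {1,2,3,4,5,6,7,8,9,10,11,12,13,14,15}
P △ Q = {2,3,5,6,7,13,15}
(P △ Q) ∩ R = {2,3,5,15}
P △ ((P △ Q) ∩ R) = {2,3,4,5,7,11,14,15}
P △ R = {2,3,4,5,7,9,10,12,14,15}
(P △ ((P △ Q) ∩ R)) ∩ (P △ R) = {2,3,4,5,7,14,15}
Q ∪ P = {2,3,4,5,6,7,11,13,14,15}
((P △ ((P △ Q) ∩ R)) ∩ (P △ R)) \ (Q ∪ P) = {}
{1,2,3,4,5,6,7,8,9,10,11,12,13,14,15} and {} share no elements.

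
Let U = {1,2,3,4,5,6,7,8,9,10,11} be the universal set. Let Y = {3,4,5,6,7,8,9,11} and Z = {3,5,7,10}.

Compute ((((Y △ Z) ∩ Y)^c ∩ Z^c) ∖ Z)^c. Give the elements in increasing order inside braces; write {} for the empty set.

{3,4,5,6,7,8,9,10,11}

Y △ Z = {4,6,8,9,10,11}
(Y △ Z) ∩ Y = {4,6,8,9,11}
((Y △ Z) ∩ Y)^c = {1,2,3,5,7,10}
Z^c = {1,2,4,6,8,9,11}
((Y △ Z) ∩ Y)^c ∩ Z^c = {1,2}
(((Y △ Z) ∩ Y)^c ∩ Z^c) ∖ Z = {1,2}
((((Y △ Z) ∩ Y)^c ∩ Z^c) ∖ Z)^c = {3,4,5,6,7,8,9,10,11}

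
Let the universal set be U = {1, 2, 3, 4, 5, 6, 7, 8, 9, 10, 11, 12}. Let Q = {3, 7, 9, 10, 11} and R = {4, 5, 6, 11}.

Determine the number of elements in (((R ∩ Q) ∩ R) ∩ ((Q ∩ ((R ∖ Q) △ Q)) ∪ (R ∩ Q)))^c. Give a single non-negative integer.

11

R ∩ Q = {11}
(R ∩ Q) ∩ R = {11}
R ∖ Q = {4, 5, 6}
(R ∖ Q) △ Q = {3, 4, 5, 6, 7, 9, 10, 11}
Q ∩ ((R ∖ Q) △ Q) = {3, 7, 9, 10, 11}
(Q ∩ ((R ∖ Q) △ Q)) ∪ (R ∩ Q) = {3, 7, 9, 10, 11}
((R ∩ Q) ∩ R) ∩ ((Q ∩ ((R ∖ Q) △ Q)) ∪ (R ∩ Q)) = {11}
(((R ∩ Q) ∩ R) ∩ ((Q ∩ ((R ∖ Q) △ Q)) ∪ (R ∩ Q)))^c = {1, 2, 3, 4, 5, 6, 7, 8, 9, 10, 12}
|(((R ∩ Q) ∩ R) ∩ ((Q ∩ ((R ∖ Q) △ Q)) ∪ (R ∩ Q)))^c| = 11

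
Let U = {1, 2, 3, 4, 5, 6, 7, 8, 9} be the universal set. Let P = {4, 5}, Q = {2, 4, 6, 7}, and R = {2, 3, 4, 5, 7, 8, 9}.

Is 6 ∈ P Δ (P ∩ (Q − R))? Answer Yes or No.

6 ∈ Q and 6 ∉ R, so 6 ∈ Q − R
6 ∉ P and 6 ∈ (Q − R), so 6 ∉ P ∩ (Q − R)
6 ∉ P and 6 ∉ (P ∩ (Q − R)), so 6 ∉ P Δ (P ∩ (Q − R))

No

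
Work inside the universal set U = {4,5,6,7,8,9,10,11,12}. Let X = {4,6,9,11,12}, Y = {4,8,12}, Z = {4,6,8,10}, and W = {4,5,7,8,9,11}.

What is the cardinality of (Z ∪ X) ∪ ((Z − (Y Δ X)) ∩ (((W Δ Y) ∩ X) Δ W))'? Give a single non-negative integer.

Z ∪ X = {4,6,8,9,10,11,12}
Y Δ X = {6,8,9,11}
Z − (Y Δ X) = {4,10}
W Δ Y = {5,7,9,11,12}
(W Δ Y) ∩ X = {9,11,12}
((W Δ Y) ∩ X) Δ W = {4,5,7,8,12}
(Z − (Y Δ X)) ∩ (((W Δ Y) ∩ X) Δ W) = {4}
((Z − (Y Δ X)) ∩ (((W Δ Y) ∩ X) Δ W))' = {5,6,7,8,9,10,11,12}
(Z ∪ X) ∪ ((Z − (Y Δ X)) ∩ (((W Δ Y) ∩ X) Δ W))' = {4,5,6,7,8,9,10,11,12}
|(Z ∪ X) ∪ ((Z − (Y Δ X)) ∩ (((W Δ Y) ∩ X) Δ W))'| = 9

9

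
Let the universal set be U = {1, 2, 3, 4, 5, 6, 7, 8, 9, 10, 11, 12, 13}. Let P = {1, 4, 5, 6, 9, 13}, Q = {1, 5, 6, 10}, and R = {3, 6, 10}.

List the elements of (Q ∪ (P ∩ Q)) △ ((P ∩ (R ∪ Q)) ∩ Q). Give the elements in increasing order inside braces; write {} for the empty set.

P ∩ Q = {1, 5, 6}
Q ∪ (P ∩ Q) = {1, 5, 6, 10}
R ∪ Q = {1, 3, 5, 6, 10}
P ∩ (R ∪ Q) = {1, 5, 6}
(P ∩ (R ∪ Q)) ∩ Q = {1, 5, 6}
(Q ∪ (P ∩ Q)) △ ((P ∩ (R ∪ Q)) ∩ Q) = {10}

{10}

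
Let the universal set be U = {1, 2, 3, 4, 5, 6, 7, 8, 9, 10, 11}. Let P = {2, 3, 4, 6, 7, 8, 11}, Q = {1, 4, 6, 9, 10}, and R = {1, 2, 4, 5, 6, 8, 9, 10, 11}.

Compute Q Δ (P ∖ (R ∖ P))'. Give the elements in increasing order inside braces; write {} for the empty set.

{4, 5, 6}

R ∖ P = {1, 5, 9, 10}
P ∖ (R ∖ P) = {2, 3, 4, 6, 7, 8, 11}
(P ∖ (R ∖ P))' = {1, 5, 9, 10}
Q Δ (P ∖ (R ∖ P))' = {4, 5, 6}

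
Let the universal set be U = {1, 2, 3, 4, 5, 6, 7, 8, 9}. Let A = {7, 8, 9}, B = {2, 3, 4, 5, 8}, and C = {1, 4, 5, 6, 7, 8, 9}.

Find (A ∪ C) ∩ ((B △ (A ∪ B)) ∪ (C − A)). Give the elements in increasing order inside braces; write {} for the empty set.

{1, 4, 5, 6, 7, 9}

A ∪ C = {1, 4, 5, 6, 7, 8, 9}
A ∪ B = {2, 3, 4, 5, 7, 8, 9}
B △ (A ∪ B) = {7, 9}
C − A = {1, 4, 5, 6}
(B △ (A ∪ B)) ∪ (C − A) = {1, 4, 5, 6, 7, 9}
(A ∪ C) ∩ ((B △ (A ∪ B)) ∪ (C − A)) = {1, 4, 5, 6, 7, 9}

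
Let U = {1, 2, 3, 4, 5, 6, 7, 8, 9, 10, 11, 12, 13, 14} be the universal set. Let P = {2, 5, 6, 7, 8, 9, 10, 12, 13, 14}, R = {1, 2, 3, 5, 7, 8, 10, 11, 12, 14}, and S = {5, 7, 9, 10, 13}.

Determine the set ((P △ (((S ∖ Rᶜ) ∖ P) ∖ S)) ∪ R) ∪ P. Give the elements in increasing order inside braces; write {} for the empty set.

{1, 2, 3, 5, 6, 7, 8, 9, 10, 11, 12, 13, 14}

Rᶜ = {4, 6, 9, 13}
S ∖ Rᶜ = {5, 7, 10}
(S ∖ Rᶜ) ∖ P = {}
((S ∖ Rᶜ) ∖ P) ∖ S = {}
P △ (((S ∖ Rᶜ) ∖ P) ∖ S) = {2, 5, 6, 7, 8, 9, 10, 12, 13, 14}
(P △ (((S ∖ Rᶜ) ∖ P) ∖ S)) ∪ R = {1, 2, 3, 5, 6, 7, 8, 9, 10, 11, 12, 13, 14}
((P △ (((S ∖ Rᶜ) ∖ P) ∖ S)) ∪ R) ∪ P = {1, 2, 3, 5, 6, 7, 8, 9, 10, 11, 12, 13, 14}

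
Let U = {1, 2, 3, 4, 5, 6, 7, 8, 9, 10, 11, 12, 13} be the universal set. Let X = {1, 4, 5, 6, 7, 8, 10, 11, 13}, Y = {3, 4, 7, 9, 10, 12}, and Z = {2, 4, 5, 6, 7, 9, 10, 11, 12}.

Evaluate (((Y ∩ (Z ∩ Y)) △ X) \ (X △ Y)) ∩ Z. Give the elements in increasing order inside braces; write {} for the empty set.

Z ∩ Y = {4, 7, 9, 10, 12}
Y ∩ (Z ∩ Y) = {4, 7, 9, 10, 12}
(Y ∩ (Z ∩ Y)) △ X = {1, 5, 6, 8, 9, 11, 12, 13}
X △ Y = {1, 3, 5, 6, 8, 9, 11, 12, 13}
((Y ∩ (Z ∩ Y)) △ X) \ (X △ Y) = {}
(((Y ∩ (Z ∩ Y)) △ X) \ (X △ Y)) ∩ Z = {}

{}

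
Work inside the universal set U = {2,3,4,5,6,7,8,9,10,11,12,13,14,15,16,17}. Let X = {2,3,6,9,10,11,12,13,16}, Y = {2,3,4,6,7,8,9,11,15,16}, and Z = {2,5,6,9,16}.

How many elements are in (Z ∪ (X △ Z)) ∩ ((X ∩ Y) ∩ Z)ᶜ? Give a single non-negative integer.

6

X △ Z = {3,5,10,11,12,13}
Z ∪ (X △ Z) = {2,3,5,6,9,10,11,12,13,16}
X ∩ Y = {2,3,6,9,11,16}
(X ∩ Y) ∩ Z = {2,6,9,16}
((X ∩ Y) ∩ Z)ᶜ = {3,4,5,7,8,10,11,12,13,14,15,17}
(Z ∪ (X △ Z)) ∩ ((X ∩ Y) ∩ Z)ᶜ = {3,5,10,11,12,13}
|(Z ∪ (X △ Z)) ∩ ((X ∩ Y) ∩ Z)ᶜ| = 6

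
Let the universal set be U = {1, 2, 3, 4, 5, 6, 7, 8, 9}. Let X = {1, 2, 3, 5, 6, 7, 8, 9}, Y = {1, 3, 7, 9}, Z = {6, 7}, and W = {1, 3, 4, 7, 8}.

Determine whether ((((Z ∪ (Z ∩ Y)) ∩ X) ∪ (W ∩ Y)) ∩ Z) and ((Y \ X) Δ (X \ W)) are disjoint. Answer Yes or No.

Z ∩ Y = {7}
Z ∪ (Z ∩ Y) = {6, 7}
(Z ∪ (Z ∩ Y)) ∩ X = {6, 7}
W ∩ Y = {1, 3, 7}
((Z ∪ (Z ∩ Y)) ∩ X) ∪ (W ∩ Y) = {1, 3, 6, 7}
(((Z ∪ (Z ∩ Y)) ∩ X) ∪ (W ∩ Y)) ∩ Z = {6, 7}
Y \ X = {}
X \ W = {2, 5, 6, 9}
(Y \ X) Δ (X \ W) = {2, 5, 6, 9}
6 lies in both, so they are not disjoint.

No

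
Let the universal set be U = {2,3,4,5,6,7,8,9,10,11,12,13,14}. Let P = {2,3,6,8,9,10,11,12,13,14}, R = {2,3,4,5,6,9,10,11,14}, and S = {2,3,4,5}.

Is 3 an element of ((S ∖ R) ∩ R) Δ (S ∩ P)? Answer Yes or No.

3 ∈ S and 3 ∈ R, so 3 ∉ S ∖ R
3 ∉ (S ∖ R) and 3 ∈ R, so 3 ∉ (S ∖ R) ∩ R
3 ∈ S and 3 ∈ P, so 3 ∈ S ∩ P
3 ∉ ((S ∖ R) ∩ R) and 3 ∈ (S ∩ P), so 3 ∈ ((S ∖ R) ∩ R) Δ (S ∩ P)

Yes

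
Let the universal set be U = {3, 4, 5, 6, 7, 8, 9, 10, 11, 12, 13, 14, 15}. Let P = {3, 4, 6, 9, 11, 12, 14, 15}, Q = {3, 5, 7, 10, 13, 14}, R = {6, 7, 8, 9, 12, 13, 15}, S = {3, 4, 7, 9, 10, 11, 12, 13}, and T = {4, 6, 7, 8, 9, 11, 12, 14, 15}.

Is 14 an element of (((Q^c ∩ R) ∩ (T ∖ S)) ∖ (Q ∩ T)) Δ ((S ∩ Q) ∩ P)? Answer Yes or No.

14 ∈ Q, so 14 ∉ Q^c
14 ∉ Q^c and 14 ∉ R, so 14 ∉ Q^c ∩ R
14 ∈ T and 14 ∉ S, so 14 ∈ T ∖ S
14 ∉ (Q^c ∩ R) and 14 ∈ (T ∖ S), so 14 ∉ (Q^c ∩ R) ∩ (T ∖ S)
14 ∈ Q and 14 ∈ T, so 14 ∈ Q ∩ T
14 ∉ ((Q^c ∩ R) ∩ (T ∖ S)) and 14 ∈ (Q ∩ T), so 14 ∉ ((Q^c ∩ R) ∩ (T ∖ S)) ∖ (Q ∩ T)
14 ∉ S and 14 ∈ Q, so 14 ∉ S ∩ Q
14 ∉ (S ∩ Q) and 14 ∈ P, so 14 ∉ (S ∩ Q) ∩ P
14 ∉ (((Q^c ∩ R) ∩ (T ∖ S)) ∖ (Q ∩ T)) and 14 ∉ ((S ∩ Q) ∩ P), so 14 ∉ (((Q^c ∩ R) ∩ (T ∖ S)) ∖ (Q ∩ T)) Δ ((S ∩ Q) ∩ P)

No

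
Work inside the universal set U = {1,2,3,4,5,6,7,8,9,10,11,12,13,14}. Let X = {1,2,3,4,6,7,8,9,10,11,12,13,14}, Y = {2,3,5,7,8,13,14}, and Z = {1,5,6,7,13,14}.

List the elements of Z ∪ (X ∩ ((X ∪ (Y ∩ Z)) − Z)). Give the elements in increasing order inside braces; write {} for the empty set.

Y ∩ Z = {5,7,13,14}
X ∪ (Y ∩ Z) = {1,2,3,4,5,6,7,8,9,10,11,12,13,14}
(X ∪ (Y ∩ Z)) − Z = {2,3,4,8,9,10,11,12}
X ∩ ((X ∪ (Y ∩ Z)) − Z) = {2,3,4,8,9,10,11,12}
Z ∪ (X ∩ ((X ∪ (Y ∩ Z)) − Z)) = {1,2,3,4,5,6,7,8,9,10,11,12,13,14}

{1,2,3,4,5,6,7,8,9,10,11,12,13,14}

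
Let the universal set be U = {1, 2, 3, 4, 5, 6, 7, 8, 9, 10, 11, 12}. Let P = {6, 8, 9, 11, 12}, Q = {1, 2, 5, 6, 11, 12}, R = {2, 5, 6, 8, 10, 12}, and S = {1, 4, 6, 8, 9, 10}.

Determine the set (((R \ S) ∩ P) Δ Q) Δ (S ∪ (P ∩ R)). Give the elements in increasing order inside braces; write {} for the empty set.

{2, 4, 5, 8, 9, 10, 11, 12}

R \ S = {2, 5, 12}
(R \ S) ∩ P = {12}
((R \ S) ∩ P) Δ Q = {1, 2, 5, 6, 11}
P ∩ R = {6, 8, 12}
S ∪ (P ∩ R) = {1, 4, 6, 8, 9, 10, 12}
(((R \ S) ∩ P) Δ Q) Δ (S ∪ (P ∩ R)) = {2, 4, 5, 8, 9, 10, 11, 12}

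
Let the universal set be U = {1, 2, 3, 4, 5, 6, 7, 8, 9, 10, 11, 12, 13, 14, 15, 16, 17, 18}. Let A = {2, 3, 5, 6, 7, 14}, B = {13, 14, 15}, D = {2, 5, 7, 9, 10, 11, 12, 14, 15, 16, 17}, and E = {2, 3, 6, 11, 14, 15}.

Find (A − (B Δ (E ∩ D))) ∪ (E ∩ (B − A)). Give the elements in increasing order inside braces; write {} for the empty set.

E ∩ D = {2, 11, 14, 15}
B Δ (E ∩ D) = {2, 11, 13}
A − (B Δ (E ∩ D)) = {3, 5, 6, 7, 14}
B − A = {13, 15}
E ∩ (B − A) = {15}
(A − (B Δ (E ∩ D))) ∪ (E ∩ (B − A)) = {3, 5, 6, 7, 14, 15}

{3, 5, 6, 7, 14, 15}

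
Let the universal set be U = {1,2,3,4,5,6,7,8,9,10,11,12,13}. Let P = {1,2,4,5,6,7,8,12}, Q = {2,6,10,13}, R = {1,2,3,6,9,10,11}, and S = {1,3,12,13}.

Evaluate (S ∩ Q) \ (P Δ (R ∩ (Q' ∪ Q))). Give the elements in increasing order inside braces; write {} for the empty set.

{13}

S ∩ Q = {13}
Q' = {1,3,4,5,7,8,9,11,12}
Q' ∪ Q = {1,2,3,4,5,6,7,8,9,10,11,12,13}
R ∩ (Q' ∪ Q) = {1,2,3,6,9,10,11}
P Δ (R ∩ (Q' ∪ Q)) = {3,4,5,7,8,9,10,11,12}
(S ∩ Q) \ (P Δ (R ∩ (Q' ∪ Q))) = {13}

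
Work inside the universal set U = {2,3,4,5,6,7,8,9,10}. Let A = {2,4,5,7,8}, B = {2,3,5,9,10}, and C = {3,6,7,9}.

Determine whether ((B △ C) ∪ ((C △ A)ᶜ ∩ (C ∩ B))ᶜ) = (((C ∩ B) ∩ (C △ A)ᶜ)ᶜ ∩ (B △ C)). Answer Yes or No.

No

B △ C = {2,5,6,7,10}
C △ A = {2,3,4,5,6,8,9}
(C △ A)ᶜ = {7,10}
C ∩ B = {3,9}
(C △ A)ᶜ ∩ (C ∩ B) = {}
((C △ A)ᶜ ∩ (C ∩ B))ᶜ = {2,3,4,5,6,7,8,9,10}
(B △ C) ∪ ((C △ A)ᶜ ∩ (C ∩ B))ᶜ = {2,3,4,5,6,7,8,9,10}
(C ∩ B) ∩ (C △ A)ᶜ = {}
((C ∩ B) ∩ (C △ A)ᶜ)ᶜ = {2,3,4,5,6,7,8,9,10}
((C ∩ B) ∩ (C △ A)ᶜ)ᶜ ∩ (B △ C) = {2,5,6,7,10}
3 ∈ (B △ C) ∪ ((C △ A)ᶜ ∩ (C ∩ B))ᶜ but 3 ∉ ((C ∩ B) ∩ (C △ A)ᶜ)ᶜ ∩ (B △ C), so they differ.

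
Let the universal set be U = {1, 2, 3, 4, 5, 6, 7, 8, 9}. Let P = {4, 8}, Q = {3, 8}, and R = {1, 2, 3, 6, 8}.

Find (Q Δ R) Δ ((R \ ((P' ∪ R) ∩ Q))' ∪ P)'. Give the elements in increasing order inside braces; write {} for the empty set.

{}

Q Δ R = {1, 2, 6}
P' = {1, 2, 3, 5, 6, 7, 9}
P' ∪ R = {1, 2, 3, 5, 6, 7, 8, 9}
(P' ∪ R) ∩ Q = {3, 8}
R \ ((P' ∪ R) ∩ Q) = {1, 2, 6}
(R \ ((P' ∪ R) ∩ Q))' = {3, 4, 5, 7, 8, 9}
(R \ ((P' ∪ R) ∩ Q))' ∪ P = {3, 4, 5, 7, 8, 9}
((R \ ((P' ∪ R) ∩ Q))' ∪ P)' = {1, 2, 6}
(Q Δ R) Δ ((R \ ((P' ∪ R) ∩ Q))' ∪ P)' = {}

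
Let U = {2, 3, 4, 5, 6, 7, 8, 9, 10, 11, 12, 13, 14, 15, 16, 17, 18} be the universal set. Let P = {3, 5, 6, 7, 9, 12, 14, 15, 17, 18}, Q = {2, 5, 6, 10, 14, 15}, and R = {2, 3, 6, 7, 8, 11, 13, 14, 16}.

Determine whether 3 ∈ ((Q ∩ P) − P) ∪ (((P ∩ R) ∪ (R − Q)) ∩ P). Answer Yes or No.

Yes

3 ∉ Q and 3 ∈ P, so 3 ∉ Q ∩ P
3 ∉ (Q ∩ P) and 3 ∈ P, so 3 ∉ (Q ∩ P) − P
3 ∈ P and 3 ∈ R, so 3 ∈ P ∩ R
3 ∈ R and 3 ∉ Q, so 3 ∈ R − Q
3 ∈ (P ∩ R) and 3 ∈ (R − Q), so 3 ∈ (P ∩ R) ∪ (R − Q)
3 ∈ ((P ∩ R) ∪ (R − Q)) and 3 ∈ P, so 3 ∈ ((P ∩ R) ∪ (R − Q)) ∩ P
3 ∉ ((Q ∩ P) − P) and 3 ∈ (((P ∩ R) ∪ (R − Q)) ∩ P), so 3 ∈ ((Q ∩ P) − P) ∪ (((P ∩ R) ∪ (R − Q)) ∩ P)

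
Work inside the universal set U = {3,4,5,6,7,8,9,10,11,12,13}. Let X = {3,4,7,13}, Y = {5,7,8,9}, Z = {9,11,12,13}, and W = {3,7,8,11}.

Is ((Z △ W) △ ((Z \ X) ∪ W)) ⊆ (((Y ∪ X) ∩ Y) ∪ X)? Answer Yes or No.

No

Z △ W = {3,7,8,9,12,13}
Z \ X = {9,11,12}
(Z \ X) ∪ W = {3,7,8,9,11,12}
(Z △ W) △ ((Z \ X) ∪ W) = {11,13}
Y ∪ X = {3,4,5,7,8,9,13}
(Y ∪ X) ∩ Y = {5,7,8,9}
((Y ∪ X) ∩ Y) ∪ X = {3,4,5,7,8,9,13}
11 ∈ (Z △ W) △ ((Z \ X) ∪ W) but 11 ∉ ((Y ∪ X) ∩ Y) ∪ X, so the inclusion fails.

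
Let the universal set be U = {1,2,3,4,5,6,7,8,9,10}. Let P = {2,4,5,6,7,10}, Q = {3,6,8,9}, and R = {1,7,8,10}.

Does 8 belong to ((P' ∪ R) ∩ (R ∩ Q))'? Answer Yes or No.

No

8 ∉ P, so 8 ∈ P'
8 ∈ P' and 8 ∈ R, so 8 ∈ P' ∪ R
8 ∈ R and 8 ∈ Q, so 8 ∈ R ∩ Q
8 ∈ (P' ∪ R) and 8 ∈ (R ∩ Q), so 8 ∈ (P' ∪ R) ∩ (R ∩ Q)
8 ∉ ((P' ∪ R) ∩ (R ∩ Q))' since 8 ∈ ((P' ∪ R) ∩ (R ∩ Q))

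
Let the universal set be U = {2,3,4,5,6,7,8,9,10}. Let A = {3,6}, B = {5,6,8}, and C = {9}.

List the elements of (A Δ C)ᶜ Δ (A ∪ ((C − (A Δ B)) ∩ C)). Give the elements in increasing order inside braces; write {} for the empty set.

{2,3,4,5,6,7,8,9,10}

A Δ C = {3,6,9}
(A Δ C)ᶜ = {2,4,5,7,8,10}
A Δ B = {3,5,8}
C − (A Δ B) = {9}
(C − (A Δ B)) ∩ C = {9}
A ∪ ((C − (A Δ B)) ∩ C) = {3,6,9}
(A Δ C)ᶜ Δ (A ∪ ((C − (A Δ B)) ∩ C)) = {2,3,4,5,6,7,8,9,10}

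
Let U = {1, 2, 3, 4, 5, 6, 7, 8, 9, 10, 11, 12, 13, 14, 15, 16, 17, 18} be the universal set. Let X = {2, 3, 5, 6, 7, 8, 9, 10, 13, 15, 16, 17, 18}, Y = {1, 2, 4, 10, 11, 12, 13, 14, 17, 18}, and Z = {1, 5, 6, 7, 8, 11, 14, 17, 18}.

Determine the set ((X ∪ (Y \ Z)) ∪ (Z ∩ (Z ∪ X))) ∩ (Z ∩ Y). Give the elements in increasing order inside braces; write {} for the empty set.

Y \ Z = {2, 4, 10, 12, 13}
X ∪ (Y \ Z) = {2, 3, 4, 5, 6, 7, 8, 9, 10, 12, 13, 15, 16, 17, 18}
Z ∪ X = {1, 2, 3, 5, 6, 7, 8, 9, 10, 11, 13, 14, 15, 16, 17, 18}
Z ∩ (Z ∪ X) = {1, 5, 6, 7, 8, 11, 14, 17, 18}
(X ∪ (Y \ Z)) ∪ (Z ∩ (Z ∪ X)) = {1, 2, 3, 4, 5, 6, 7, 8, 9, 10, 11, 12, 13, 14, 15, 16, 17, 18}
Z ∩ Y = {1, 11, 14, 17, 18}
((X ∪ (Y \ Z)) ∪ (Z ∩ (Z ∪ X))) ∩ (Z ∩ Y) = {1, 11, 14, 17, 18}

{1, 11, 14, 17, 18}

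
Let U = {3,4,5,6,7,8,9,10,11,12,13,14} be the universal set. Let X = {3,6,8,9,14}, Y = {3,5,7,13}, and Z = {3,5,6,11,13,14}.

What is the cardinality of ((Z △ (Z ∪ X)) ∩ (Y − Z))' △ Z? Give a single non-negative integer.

6

Z ∪ X = {3,5,6,8,9,11,13,14}
Z △ (Z ∪ X) = {8,9}
Y − Z = {7}
(Z △ (Z ∪ X)) ∩ (Y − Z) = {}
((Z △ (Z ∪ X)) ∩ (Y − Z))' = {3,4,5,6,7,8,9,10,11,12,13,14}
((Z △ (Z ∪ X)) ∩ (Y − Z))' △ Z = {4,7,8,9,10,12}
|((Z △ (Z ∪ X)) ∩ (Y − Z))' △ Z| = 6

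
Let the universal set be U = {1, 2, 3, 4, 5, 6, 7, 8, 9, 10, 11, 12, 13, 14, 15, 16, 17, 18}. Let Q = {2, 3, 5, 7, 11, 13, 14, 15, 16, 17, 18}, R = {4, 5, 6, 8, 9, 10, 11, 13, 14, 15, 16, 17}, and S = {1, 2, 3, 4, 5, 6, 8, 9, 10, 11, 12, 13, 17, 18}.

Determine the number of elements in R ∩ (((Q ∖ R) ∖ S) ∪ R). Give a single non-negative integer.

Q ∖ R = {2, 3, 7, 18}
(Q ∖ R) ∖ S = {7}
((Q ∖ R) ∖ S) ∪ R = {4, 5, 6, 7, 8, 9, 10, 11, 13, 14, 15, 16, 17}
R ∩ (((Q ∖ R) ∖ S) ∪ R) = {4, 5, 6, 8, 9, 10, 11, 13, 14, 15, 16, 17}
|R ∩ (((Q ∖ R) ∖ S) ∪ R)| = 12

12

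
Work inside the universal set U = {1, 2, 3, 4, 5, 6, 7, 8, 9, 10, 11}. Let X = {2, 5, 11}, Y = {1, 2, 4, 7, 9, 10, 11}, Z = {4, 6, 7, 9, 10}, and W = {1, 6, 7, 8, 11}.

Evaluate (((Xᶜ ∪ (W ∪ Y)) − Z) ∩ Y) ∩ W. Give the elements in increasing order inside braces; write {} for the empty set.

Xᶜ = {1, 3, 4, 6, 7, 8, 9, 10}
W ∪ Y = {1, 2, 4, 6, 7, 8, 9, 10, 11}
Xᶜ ∪ (W ∪ Y) = {1, 2, 3, 4, 6, 7, 8, 9, 10, 11}
(Xᶜ ∪ (W ∪ Y)) − Z = {1, 2, 3, 8, 11}
((Xᶜ ∪ (W ∪ Y)) − Z) ∩ Y = {1, 2, 11}
(((Xᶜ ∪ (W ∪ Y)) − Z) ∩ Y) ∩ W = {1, 11}

{1, 11}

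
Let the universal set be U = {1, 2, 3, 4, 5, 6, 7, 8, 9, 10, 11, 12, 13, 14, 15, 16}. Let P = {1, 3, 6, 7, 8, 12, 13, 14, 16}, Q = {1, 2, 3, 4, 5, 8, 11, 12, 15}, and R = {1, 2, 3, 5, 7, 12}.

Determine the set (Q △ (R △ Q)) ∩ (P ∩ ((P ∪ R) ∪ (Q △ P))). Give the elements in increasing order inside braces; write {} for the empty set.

R △ Q = {4, 7, 8, 11, 15}
Q △ (R △ Q) = {1, 2, 3, 5, 7, 12}
P ∪ R = {1, 2, 3, 5, 6, 7, 8, 12, 13, 14, 16}
Q △ P = {2, 4, 5, 6, 7, 11, 13, 14, 15, 16}
(P ∪ R) ∪ (Q △ P) = {1, 2, 3, 4, 5, 6, 7, 8, 11, 12, 13, 14, 15, 16}
P ∩ ((P ∪ R) ∪ (Q △ P)) = {1, 3, 6, 7, 8, 12, 13, 14, 16}
(Q △ (R △ Q)) ∩ (P ∩ ((P ∪ R) ∪ (Q △ P))) = {1, 3, 7, 12}

{1, 3, 7, 12}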